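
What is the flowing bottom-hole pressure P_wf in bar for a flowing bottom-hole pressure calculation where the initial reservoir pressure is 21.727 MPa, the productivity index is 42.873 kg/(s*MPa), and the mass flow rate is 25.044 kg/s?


P_wf = P_i - mdot / PI
P_wf = 21.727 - 25.044 / 42.873
P_wf = 21.14286 MPa
Convert: 21.14286 MPa * 10.0 = 211.43 bar
P_wf = 211.43 bar


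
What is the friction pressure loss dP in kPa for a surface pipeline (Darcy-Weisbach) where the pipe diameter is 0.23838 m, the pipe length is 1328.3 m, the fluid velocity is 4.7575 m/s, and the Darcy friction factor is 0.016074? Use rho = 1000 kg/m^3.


dP = f * (L/D) * (rho*vel^2/2) / 1000
dP = 0.016074 * (1328.3/0.23838) * (1000*4.7575^2/2) / 1000
dP = 1013.6 kPa


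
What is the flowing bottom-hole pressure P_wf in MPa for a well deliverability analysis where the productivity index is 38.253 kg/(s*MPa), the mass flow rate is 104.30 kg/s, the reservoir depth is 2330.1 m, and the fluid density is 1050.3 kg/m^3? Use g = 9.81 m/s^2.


Step 1: P_i = rho*g*h/1e6 = 1050.3*9.81*2330.1/1e6 = 24.00805 MPa
Step 2: P_wf = P_i - mdot/PI = 24.00805 - 104.3/38.253 = 21.281 MPa
P_wf = 21.281 MPa


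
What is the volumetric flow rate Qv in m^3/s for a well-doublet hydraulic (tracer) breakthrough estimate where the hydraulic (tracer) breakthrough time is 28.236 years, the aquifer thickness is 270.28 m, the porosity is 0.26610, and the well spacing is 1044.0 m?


Qv = pi*hr*phi*L^2 / (3*t_bt*365.25*86400)
Qv = pi*270.28*0.26610*1044.0^2 / (3*28.236*365.25*86400)
Qv = 0.092126 m^3/s


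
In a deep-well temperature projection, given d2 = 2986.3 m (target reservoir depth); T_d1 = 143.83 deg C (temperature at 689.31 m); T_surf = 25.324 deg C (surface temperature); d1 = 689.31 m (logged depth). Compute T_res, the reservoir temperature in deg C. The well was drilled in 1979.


Step 1: grad = (T_d1 - T_surf)/d1 * 1000 = (143.83 - 25.324)/689.31 * 1000 = 171.9197 deg C/km
Step 2: T_res = T_surf + grad*d2/1000 = 25.324 + 171.9197*2986.3/1000 = 538.73 deg C
T_res = 538.73 deg C


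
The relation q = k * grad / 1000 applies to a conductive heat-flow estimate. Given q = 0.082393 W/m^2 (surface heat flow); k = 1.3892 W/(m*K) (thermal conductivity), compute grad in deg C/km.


grad = q * 1000 / k
grad = 0.082393 * 1000 / 1.3892
grad = 59.310 deg C/km


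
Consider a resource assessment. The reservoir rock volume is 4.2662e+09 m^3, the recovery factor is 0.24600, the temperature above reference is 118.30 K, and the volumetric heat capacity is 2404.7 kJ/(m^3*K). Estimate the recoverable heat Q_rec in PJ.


Step 1: Q_s = Vr*rhoc*dT/1e12 = 4.2662e+09*2404.7*118.3/1e12 = 1213.632 PJ
Step 2: Q_rec = Q_s * RF = 1213.632 * 0.246 = 298.55 PJ
Q_rec = 298.55 PJ


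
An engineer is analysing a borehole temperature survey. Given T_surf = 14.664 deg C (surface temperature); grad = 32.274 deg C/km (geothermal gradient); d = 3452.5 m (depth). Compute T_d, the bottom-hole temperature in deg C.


T_d = T_surf + grad * d / 1000
T_d = 14.664 + 32.274 * 3452.5 / 1000
T_d = 126.09 deg C


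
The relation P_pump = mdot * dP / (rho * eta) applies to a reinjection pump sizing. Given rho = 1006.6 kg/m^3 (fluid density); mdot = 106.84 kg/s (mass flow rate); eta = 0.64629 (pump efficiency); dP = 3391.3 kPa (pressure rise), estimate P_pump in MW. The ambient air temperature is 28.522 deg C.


P_pump = mdot * dP / (rho * eta)
P_pump = 106.84 * 3391.3 / (1006.6 * 0.64629)
P_pump = 556.9494 kW
Convert: 556.9494 kW * 0.001 = 0.55695 MW
P_pump = 0.55695 MW


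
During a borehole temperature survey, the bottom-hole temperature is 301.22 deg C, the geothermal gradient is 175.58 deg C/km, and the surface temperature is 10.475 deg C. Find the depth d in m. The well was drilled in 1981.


d = (T_d - T_surf) / grad * 1000
d = (301.22 - 10.475) / 175.58 * 1000
d = 1655.9 m


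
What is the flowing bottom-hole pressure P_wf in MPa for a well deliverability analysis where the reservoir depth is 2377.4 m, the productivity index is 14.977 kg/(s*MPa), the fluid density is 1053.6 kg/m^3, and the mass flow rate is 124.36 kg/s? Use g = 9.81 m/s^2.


Step 1: P_i = rho*g*h/1e6 = 1053.6*9.81*2377.4/1e6 = 24.57237 MPa
Step 2: P_wf = P_i - mdot/PI = 24.57237 - 124.36/14.977 = 16.269 MPa
P_wf = 16.269 MPa


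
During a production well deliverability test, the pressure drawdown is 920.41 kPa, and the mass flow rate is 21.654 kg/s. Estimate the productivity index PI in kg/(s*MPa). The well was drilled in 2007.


PI = mdot * 1000 / dP
PI = 21.654 * 1000 / 920.41
PI = 23.526 kg/(s*MPa)


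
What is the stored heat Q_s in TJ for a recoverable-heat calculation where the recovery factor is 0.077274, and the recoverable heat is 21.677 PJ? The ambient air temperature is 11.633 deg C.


Q_s = Q_rec / RF
Q_s = 21.677 / 0.077274
Q_s = 280.5213 PJ
Convert: 280.5213 PJ * 1000.0 = 2.8052e+05 TJ
Q_s = 2.8052e+05 TJ


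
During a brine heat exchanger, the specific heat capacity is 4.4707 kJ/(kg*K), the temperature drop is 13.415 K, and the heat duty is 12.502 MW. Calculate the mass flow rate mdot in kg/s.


mdot = Q * 1000 / (cp * dT)
mdot = 12.502 * 1000 / (4.4707 * 13.415)
mdot = 208.46 kg/s


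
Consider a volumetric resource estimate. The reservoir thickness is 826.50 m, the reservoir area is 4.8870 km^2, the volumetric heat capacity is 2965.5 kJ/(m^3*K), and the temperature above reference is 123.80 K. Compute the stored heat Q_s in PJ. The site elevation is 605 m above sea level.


Step 1: Vr = A*1e6*hr = 4.887*1e6*826.5 = 4.039106e+09 m^3
Step 2: Q_s = Vr*rhoc*dT/1e12 = 4.039106e+09*2965.5*123.8/1e12 = 1482.9 PJ
Q_s = 1482.9 PJ


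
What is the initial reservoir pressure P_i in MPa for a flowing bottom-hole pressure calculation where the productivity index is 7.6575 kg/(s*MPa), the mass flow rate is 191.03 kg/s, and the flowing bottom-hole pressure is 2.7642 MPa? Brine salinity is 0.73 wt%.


P_i = P_wf + mdot / PI
P_i = 2.7642 + 191.03 / 7.6575
P_i = 27.711 MPa


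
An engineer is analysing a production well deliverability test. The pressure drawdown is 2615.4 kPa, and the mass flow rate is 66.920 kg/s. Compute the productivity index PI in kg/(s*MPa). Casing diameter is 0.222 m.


PI = mdot * 1000 / dP
PI = 66.920 * 1000 / 2615.4
PI = 25.587 kg/(s*MPa)


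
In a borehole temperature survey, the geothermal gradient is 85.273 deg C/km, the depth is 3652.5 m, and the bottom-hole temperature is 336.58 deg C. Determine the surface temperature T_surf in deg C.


T_surf = T_d - grad * d / 1000
T_surf = 336.58 - 85.273 * 3652.5 / 1000
T_surf = 25.120 deg C


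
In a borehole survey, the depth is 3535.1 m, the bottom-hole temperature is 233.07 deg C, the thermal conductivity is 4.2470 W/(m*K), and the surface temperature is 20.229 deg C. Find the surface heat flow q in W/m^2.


Step 1: grad = (T_d - T_surf)/d * 1000 = (233.07 - 20.229)/3535.1 * 1000 = 60.20791 deg C/km
Step 2: q = k * grad / 1000 = 4.247 * 60.20791 / 1000 = 0.25570 W/m^2
q = 0.25570 W/m^2


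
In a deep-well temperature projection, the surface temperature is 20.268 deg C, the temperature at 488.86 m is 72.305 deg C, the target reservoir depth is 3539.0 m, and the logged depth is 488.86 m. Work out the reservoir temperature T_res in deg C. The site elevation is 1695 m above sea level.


Step 1: grad = (T_d1 - T_surf)/d1 * 1000 = (72.305 - 20.268)/488.86 * 1000 = 106.4456 deg C/km
Step 2: T_res = T_surf + grad*d2/1000 = 20.268 + 106.4456*3539.0/1000 = 396.98 deg C
T_res = 396.98 deg C


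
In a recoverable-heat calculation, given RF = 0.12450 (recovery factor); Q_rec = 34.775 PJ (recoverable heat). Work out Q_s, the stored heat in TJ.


Q_s = Q_rec / RF
Q_s = 34.775 / 0.12450
Q_s = 279.3173 PJ
Convert: 279.3173 PJ * 1000.0 = 2.7932e+05 TJ
Q_s = 2.7932e+05 TJ


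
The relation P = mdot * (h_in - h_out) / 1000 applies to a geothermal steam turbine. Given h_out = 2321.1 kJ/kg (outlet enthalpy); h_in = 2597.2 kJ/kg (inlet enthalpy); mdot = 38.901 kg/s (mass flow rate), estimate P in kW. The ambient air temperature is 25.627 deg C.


P = mdot * (h_in - h_out) / 1000
P = 38.901 * (2597.2 - 2321.1) / 1000
P = 10.74057 MW
Convert: 10.74057 MW * 1000.0 = 10741 kW
P = 10741 kW


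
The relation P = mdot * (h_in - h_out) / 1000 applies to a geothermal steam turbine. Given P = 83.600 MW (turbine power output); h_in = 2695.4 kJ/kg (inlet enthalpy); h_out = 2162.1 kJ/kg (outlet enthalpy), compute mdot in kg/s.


mdot = P * 1000 / (h_in - h_out)
mdot = 83.600 * 1000 / (2695.4 - 2162.1)
mdot = 156.76 kg/s


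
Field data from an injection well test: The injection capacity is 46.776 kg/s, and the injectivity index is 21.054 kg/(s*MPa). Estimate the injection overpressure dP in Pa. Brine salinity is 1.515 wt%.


dP = mdot * 1000 / II
dP = 46.776 * 1000 / 21.054
dP = 2221.716 kPa
Convert: 2221.716 kPa * 1000.0 = 2.2217e+06 Pa
dP = 2.2217e+06 Pa


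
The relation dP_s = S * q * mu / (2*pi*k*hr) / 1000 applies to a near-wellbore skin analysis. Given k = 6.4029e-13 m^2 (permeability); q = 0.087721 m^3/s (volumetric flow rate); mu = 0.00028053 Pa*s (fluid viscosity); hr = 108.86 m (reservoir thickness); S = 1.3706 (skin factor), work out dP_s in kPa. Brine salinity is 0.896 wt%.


dP_s = S * q * mu / (2*pi*k*hr) / 1000
dP_s = 1.3706 * 0.087721 * 0.00028053 / (2*pi*6.4029e-13*108.86) / 1000
dP_s = 77.014 kPa


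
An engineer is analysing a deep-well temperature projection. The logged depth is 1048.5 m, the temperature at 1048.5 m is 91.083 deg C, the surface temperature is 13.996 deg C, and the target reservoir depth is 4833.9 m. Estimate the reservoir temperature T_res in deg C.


Step 1: grad = (T_d1 - T_surf)/d1 * 1000 = (91.083 - 13.996)/1048.5 * 1000 = 73.52122 deg C/km
Step 2: T_res = T_surf + grad*d2/1000 = 13.996 + 73.52122*4833.9/1000 = 369.39 deg C
T_res = 369.39 deg C


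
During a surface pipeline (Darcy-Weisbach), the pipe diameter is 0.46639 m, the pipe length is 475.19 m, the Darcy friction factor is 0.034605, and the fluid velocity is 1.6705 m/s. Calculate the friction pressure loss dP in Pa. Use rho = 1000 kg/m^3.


dP = f * (L/D) * (rho*vel^2/2) / 1000
dP = 0.034605 * (475.19/0.46639) * (1000*1.6705^2/2) / 1000
dP = 49.19488 kPa
Convert: 49.19488 kPa * 1000.0 = 49195 Pa
dP = 49195 Pa


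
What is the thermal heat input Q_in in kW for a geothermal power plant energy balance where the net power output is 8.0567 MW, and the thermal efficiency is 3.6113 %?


Q_in = W_net / (eta / 100)
Q_in = 8.0567 / (3.6113 / 100)
Q_in = 223.0969 MW
Convert: 223.0969 MW * 1000.0 = 2.2310e+05 kW
Q_in = 2.2310e+05 kW


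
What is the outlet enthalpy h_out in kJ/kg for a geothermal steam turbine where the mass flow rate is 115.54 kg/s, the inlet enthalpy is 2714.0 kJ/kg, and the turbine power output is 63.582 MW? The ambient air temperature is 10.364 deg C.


h_out = h_in - P * 1000 / mdot
h_out = 2714.0 - 63.582 * 1000 / 115.54
h_out = 2163.7 kJ/kg


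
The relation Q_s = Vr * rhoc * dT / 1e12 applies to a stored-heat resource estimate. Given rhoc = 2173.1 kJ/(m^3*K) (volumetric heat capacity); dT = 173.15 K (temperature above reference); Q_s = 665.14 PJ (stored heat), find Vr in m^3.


Vr = Q_s * 1e12 / (rhoc * dT)
Vr = 665.14 * 1e12 / (2173.1 * 173.15)
Vr = 1.7677e+09 m^3


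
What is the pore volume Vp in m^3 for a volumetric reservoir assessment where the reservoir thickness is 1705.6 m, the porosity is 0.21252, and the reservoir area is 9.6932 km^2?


Vp = A * 1e6 * hr * phi
Vp = 9.6932 * 1e6 * 1705.6 * 0.21252
Vp = 3.5135e+09 m^3


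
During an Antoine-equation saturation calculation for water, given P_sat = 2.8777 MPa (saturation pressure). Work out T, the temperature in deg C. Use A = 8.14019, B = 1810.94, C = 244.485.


T = B / (A - log10(P_sat * 760 / 0.101325)) - C
T = 1810.94 / (8.14019 - log10(2.8777 * 760 / 0.101325)) - 244.485
T = 231.32 deg C


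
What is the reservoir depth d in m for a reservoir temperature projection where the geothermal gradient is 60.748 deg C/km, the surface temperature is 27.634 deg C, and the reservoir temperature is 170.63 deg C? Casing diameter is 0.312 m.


d = (T_res - T_surf) / grad * 1000
d = (170.63 - 27.634) / 60.748 * 1000
d = 2353.9 m


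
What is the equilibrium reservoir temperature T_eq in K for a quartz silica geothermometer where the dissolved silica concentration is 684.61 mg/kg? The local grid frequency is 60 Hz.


T_eq = 1309 / (5.19 - log10(SiO2)) - 273.15
T_eq = 1309 / (5.19 - log10(684.61)) - 273.15
T_eq = 282.7933 deg C
Convert to K: 282.7933 + 273.15 = 555.94 K
T_eq = 555.94 K


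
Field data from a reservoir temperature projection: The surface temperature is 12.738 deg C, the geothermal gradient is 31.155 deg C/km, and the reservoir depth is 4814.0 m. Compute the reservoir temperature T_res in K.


T_res = T_surf + grad * d / 1000
T_res = 12.738 + 31.155 * 4814.0 / 1000
T_res = 162.7182 deg C
Convert to K: 162.7182 + 273.15 = 435.87 K
T_res = 435.87 K


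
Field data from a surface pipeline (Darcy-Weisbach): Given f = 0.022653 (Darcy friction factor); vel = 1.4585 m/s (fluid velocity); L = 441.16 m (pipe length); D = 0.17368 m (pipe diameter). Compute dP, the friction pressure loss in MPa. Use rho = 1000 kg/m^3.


dP = f * (L/D) * (rho*vel^2/2) / 1000
dP = 0.022653 * (441.16/0.17368) * (1000*1.4585^2/2) / 1000
dP = 61.20049 kPa
Convert: 61.20049 kPa * 0.001 = 0.061200 MPa
dP = 0.061200 MPa


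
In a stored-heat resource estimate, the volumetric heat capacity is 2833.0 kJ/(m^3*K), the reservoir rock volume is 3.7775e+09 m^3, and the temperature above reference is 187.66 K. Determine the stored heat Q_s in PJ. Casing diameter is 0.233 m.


Q_s = Vr * rhoc * dT / 1e12
Q_s = 3.7775e+09 * 2833.0 * 187.66 / 1e12
Q_s = 2008.3 PJ


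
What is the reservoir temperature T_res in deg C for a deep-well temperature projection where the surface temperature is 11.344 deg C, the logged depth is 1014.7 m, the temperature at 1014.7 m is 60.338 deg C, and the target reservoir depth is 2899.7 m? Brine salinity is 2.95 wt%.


Step 1: grad = (T_d1 - T_surf)/d1 * 1000 = (60.338 - 11.344)/1014.7 * 1000 = 48.28422 deg C/km
Step 2: T_res = T_surf + grad*d2/1000 = 11.344 + 48.28422*2899.7/1000 = 151.35 deg C
T_res = 151.35 deg C


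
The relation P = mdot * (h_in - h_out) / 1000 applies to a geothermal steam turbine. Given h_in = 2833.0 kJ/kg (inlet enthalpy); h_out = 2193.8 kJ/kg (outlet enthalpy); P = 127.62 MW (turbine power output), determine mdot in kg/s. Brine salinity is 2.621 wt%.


mdot = P * 1000 / (h_in - h_out)
mdot = 127.62 * 1000 / (2833.0 - 2193.8)
mdot = 199.66 kg/s


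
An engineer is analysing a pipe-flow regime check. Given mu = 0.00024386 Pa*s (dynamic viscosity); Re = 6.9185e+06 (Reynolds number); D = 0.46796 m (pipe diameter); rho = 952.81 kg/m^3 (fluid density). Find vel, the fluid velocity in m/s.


vel = Re * mu / (rho * D)
vel = 6.9185e+06 * 0.00024386 / (952.81 * 0.46796)
vel = 3.7839 m/s


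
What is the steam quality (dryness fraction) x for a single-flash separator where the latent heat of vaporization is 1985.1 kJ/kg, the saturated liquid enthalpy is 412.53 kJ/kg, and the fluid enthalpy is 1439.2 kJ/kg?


x = (h - hf) / hfg
x = (1439.2 - 412.53) / 1985.1
x = 0.51719


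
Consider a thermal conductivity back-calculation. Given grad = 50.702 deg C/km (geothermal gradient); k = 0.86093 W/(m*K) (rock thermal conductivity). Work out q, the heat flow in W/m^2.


q = k * grad / 1000
q = 0.86093 * 50.702 / 1000
q = 0.043651 W/m^2


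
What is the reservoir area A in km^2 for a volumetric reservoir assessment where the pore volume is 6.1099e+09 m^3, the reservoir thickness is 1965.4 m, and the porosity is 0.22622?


A = Vp / (1e6 * hr * phi)
A = 6.1099e+09 / (1e6 * 1965.4 * 0.22622)
A = 13.742 km^2


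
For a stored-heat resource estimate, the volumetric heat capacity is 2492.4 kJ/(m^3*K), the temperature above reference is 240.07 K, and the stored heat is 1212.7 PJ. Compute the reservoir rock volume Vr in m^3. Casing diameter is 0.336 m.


Vr = Q_s * 1e12 / (rhoc * dT)
Vr = 1212.7 * 1e12 / (2492.4 * 240.07)
Vr = 2.0267e+09 m^3


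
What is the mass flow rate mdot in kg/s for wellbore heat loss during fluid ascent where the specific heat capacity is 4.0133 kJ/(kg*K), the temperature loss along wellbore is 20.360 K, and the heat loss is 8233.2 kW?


mdot = Q_loss / (cp * dT)
mdot = 8233.2 / (4.0133 * 20.360)
mdot = 100.76 kg/s


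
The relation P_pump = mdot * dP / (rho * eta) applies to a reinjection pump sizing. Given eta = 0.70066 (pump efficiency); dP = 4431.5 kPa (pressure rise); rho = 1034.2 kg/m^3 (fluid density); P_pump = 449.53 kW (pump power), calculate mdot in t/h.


mdot = P_pump * rho * eta / dP
mdot = 449.53 * 1034.2 * 0.70066 / 4431.5
mdot = 73.50549 kg/s
Convert: 73.50549 kg/s * 3.6 = 264.62 t/h
mdot = 264.62 t/h


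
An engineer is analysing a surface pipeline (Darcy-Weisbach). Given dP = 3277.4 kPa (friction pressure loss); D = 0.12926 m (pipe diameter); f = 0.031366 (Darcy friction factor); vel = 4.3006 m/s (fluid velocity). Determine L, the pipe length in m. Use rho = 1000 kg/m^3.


L = dP*1000*D / (f*rho*vel^2/2)
L = 3277.4*1000*0.12926 / (0.031366*1000*4.3006^2/2)
L = 1460.5 m


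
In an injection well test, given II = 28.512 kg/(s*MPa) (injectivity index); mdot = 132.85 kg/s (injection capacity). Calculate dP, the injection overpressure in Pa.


dP = mdot * 1000 / II
dP = 132.85 * 1000 / 28.512
dP = 4659.442 kPa
Convert: 4659.442 kPa * 1000.0 = 4.6594e+06 Pa
dP = 4.6594e+06 Pa


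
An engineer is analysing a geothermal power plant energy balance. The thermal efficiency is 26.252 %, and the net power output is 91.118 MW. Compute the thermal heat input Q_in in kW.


Q_in = W_net / (eta / 100)
Q_in = 91.118 / (26.252 / 100)
Q_in = 347.0897 MW
Convert: 347.0897 MW * 1000.0 = 3.4709e+05 kW
Q_in = 3.4709e+05 kW


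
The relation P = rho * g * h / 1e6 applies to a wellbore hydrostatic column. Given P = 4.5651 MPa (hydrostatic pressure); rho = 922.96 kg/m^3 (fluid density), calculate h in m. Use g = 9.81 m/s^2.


h = P * 1e6 / (g * rho)
h = 4.5651 * 1e6 / (9.81 * 922.96)
h = 504.19 m


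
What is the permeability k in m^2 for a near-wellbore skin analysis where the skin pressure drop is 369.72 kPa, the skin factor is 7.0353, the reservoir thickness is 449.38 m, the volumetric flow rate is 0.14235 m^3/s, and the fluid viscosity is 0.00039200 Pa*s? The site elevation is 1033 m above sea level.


k = S*q*mu / (2*pi*dP_s*1000*hr)
k = 7.0353*0.14235*0.00039200 / (2*pi*369.72*1000*449.38)
k = 3.7606e-13 m^2


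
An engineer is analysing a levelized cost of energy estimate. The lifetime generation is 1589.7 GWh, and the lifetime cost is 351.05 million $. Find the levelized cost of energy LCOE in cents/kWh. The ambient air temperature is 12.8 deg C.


LCOE = C_tot / E_tot * 100
LCOE = 351.05 / 1589.7 * 100
LCOE = 22.083 cents/kWh


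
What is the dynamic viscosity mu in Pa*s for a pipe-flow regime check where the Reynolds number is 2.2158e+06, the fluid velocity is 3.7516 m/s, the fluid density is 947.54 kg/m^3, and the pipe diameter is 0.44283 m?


mu = rho * vel * D / Re
mu = 947.54 * 3.7516 * 0.44283 / 2.2158e+06
mu = 0.00071043 Pa*s


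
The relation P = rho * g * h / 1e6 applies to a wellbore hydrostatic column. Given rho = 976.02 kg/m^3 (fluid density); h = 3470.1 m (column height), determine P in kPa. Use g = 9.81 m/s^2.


P = rho * g * h / 1e6
P = 976.02 * 9.81 * 3470.1 / 1e6
P = 33.22536 MPa
Convert: 33.22536 MPa * 1000.0 = 33225 kPa
P = 33225 kPa


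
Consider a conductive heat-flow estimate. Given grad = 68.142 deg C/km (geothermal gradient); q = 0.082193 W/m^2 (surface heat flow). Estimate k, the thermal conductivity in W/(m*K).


k = q * 1000 / grad
k = 0.082193 * 1000 / 68.142
k = 1.2062 W/(m*K)


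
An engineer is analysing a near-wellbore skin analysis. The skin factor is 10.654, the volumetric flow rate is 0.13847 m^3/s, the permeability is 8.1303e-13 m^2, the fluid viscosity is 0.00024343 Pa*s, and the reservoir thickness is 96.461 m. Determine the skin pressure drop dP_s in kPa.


dP_s = S * q * mu / (2*pi*k*hr) / 1000
dP_s = 10.654 * 0.13847 * 0.00024343 / (2*pi*8.1303e-13*96.461) / 1000
dP_s = 728.79 kPa


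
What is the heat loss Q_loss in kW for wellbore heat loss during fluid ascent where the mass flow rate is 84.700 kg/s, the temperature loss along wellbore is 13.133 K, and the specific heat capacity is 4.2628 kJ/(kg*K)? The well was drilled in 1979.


Q_loss = mdot * cp * dT
Q_loss = 84.700 * 4.2628 * 13.133
Q_loss = 4741.8 kW


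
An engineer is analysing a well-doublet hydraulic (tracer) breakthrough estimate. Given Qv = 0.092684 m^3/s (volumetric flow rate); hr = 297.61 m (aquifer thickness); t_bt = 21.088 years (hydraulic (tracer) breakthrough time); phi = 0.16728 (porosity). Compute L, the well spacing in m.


L = sqrt(t_bt*365.25*86400*3*Qv / (pi*hr*phi))
L = sqrt(21.088*365.25*86400*3*0.092684 / (pi*297.61*0.16728))
L = 1087.7 m


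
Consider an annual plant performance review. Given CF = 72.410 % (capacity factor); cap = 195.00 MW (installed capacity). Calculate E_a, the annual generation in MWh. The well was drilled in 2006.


E_a = CF / 100 * cap * 8760
E_a = 72.410 / 100 * 195.00 * 8760
E_a = 1.2369e+06 MWh


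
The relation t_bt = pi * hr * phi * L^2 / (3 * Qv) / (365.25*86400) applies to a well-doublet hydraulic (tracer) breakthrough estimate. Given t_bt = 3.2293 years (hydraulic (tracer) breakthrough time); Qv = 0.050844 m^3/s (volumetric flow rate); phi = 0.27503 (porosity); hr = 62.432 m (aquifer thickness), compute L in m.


L = sqrt(t_bt*365.25*86400*3*Qv / (pi*hr*phi))
L = sqrt(3.2293*365.25*86400*3*0.050844 / (pi*62.432*0.27503))
L = 536.81 m


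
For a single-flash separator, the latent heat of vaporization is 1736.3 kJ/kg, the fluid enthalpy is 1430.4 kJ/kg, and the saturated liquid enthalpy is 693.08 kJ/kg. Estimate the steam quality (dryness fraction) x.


x = (h - hf) / hfg
x = (1430.4 - 693.08) / 1736.3
x = 0.42465


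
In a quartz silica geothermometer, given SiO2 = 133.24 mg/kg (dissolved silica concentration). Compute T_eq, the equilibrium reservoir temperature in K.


T_eq = 1309 / (5.19 - log10(SiO2)) - 273.15
T_eq = 1309 / (5.19 - log10(133.24)) - 273.15
T_eq = 153.8790 deg C
Convert to K: 153.8790 + 273.15 = 427.03 K
T_eq = 427.03 K


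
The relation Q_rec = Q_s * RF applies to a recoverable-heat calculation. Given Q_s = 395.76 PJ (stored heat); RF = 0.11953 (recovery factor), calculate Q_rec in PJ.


Q_rec = Q_s * RF
Q_rec = 395.76 * 0.11953
Q_rec = 47.305 PJ


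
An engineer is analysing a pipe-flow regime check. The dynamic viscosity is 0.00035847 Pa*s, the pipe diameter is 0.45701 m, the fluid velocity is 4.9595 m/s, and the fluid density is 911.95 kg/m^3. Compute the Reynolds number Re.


Re = rho * vel * D / mu
Re = 911.95 * 4.9595 * 0.45701 / 0.00035847
Re = 5.7661e+06


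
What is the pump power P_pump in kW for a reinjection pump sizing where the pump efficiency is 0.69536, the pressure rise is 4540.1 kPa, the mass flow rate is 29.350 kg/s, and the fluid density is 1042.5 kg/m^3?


P_pump = mdot * dP / (rho * eta)
P_pump = 29.350 * 4540.1 / (1042.5 * 0.69536)
P_pump = 183.82 kW


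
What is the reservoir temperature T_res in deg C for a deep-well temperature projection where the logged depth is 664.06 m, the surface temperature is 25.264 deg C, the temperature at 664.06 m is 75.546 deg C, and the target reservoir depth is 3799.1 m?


Step 1: grad = (T_d1 - T_surf)/d1 * 1000 = (75.546 - 25.264)/664.06 * 1000 = 75.71906 deg C/km
Step 2: T_res = T_surf + grad*d2/1000 = 25.264 + 75.71906*3799.1/1000 = 312.93 deg C
T_res = 312.93 deg C


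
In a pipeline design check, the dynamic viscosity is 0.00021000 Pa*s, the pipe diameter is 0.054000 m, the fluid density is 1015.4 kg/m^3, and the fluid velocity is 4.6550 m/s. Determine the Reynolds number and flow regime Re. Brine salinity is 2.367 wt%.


Step 1: Re = rho*vel*D/mu = 1015.4*4.655*0.054/0.00021 = 1.2154e+06
Step 2: Re = 1.2154e+06 > 4000, so flow is turbulent.
Re = 1.2154e+06 (turbulent)


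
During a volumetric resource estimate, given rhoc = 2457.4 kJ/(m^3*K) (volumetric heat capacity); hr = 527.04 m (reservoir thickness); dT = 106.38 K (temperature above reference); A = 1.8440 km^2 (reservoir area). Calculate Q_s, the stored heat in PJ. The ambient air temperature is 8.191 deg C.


Step 1: Vr = A*1e6*hr = 1.844*1e6*527.04 = 9.718618e+08 m^3
Step 2: Q_s = Vr*rhoc*dT/1e12 = 9.718618e+08*2457.4*106.38/1e12 = 254.06 PJ
Q_s = 254.06 PJ


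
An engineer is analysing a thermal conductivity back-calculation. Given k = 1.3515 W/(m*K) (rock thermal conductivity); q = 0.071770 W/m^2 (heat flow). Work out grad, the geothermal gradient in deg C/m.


grad = q / k * 1000
grad = 0.071770 / 1.3515 * 1000
grad = 53.10396 deg C/km
Convert: 53.10396 deg C/km * 0.001 = 0.053104 deg C/m
grad = 0.053104 deg C/m


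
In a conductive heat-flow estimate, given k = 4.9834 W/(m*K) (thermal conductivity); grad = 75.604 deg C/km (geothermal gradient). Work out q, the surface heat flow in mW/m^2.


q = k * grad / 1000
q = 4.9834 * 75.604 / 1000
q = 0.3767650 W/m^2
Convert: 0.3767650 W/m^2 * 1000.0 = 376.77 mW/m^2
q = 376.77 mW/m^2


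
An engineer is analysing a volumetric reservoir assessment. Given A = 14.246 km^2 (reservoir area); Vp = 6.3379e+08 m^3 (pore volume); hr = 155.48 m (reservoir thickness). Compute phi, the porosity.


phi = Vp / (A * 1e6 * hr)
phi = 6.3379e+08 / (14.246 * 1e6 * 155.48)
phi = 0.28614


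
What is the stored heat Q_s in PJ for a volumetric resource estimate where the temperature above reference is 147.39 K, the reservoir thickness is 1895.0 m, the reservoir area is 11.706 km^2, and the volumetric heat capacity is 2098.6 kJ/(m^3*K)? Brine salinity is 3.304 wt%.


Step 1: Vr = A*1e6*hr = 11.706*1e6*1895.0 = 2.218287e+10 m^3
Step 2: Q_s = Vr*rhoc*dT/1e12 = 2.218287e+10*2098.6*147.39/1e12 = 6861.4 PJ
Q_s = 6861.4 PJ


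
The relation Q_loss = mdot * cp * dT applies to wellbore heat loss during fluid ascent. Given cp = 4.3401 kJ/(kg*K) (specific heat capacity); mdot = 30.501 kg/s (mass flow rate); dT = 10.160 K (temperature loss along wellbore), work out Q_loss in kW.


Q_loss = mdot * cp * dT
Q_loss = 30.501 * 4.3401 * 10.160
Q_loss = 1345.0 kW


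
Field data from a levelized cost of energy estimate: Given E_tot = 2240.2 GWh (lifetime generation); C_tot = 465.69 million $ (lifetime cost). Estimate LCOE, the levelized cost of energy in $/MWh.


LCOE = C_tot / E_tot * 100
LCOE = 465.69 / 2240.2 * 100
LCOE = 20.78788 cents/kWh
Convert: 20.78788 cents/kWh * 10.0 = 207.88 $/MWh
LCOE = 207.88 $/MWh


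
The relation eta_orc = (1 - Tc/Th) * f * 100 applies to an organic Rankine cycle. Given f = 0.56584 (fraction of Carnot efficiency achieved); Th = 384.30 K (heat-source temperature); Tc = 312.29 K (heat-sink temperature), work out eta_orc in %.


eta_orc = (1 - Tc/Th) * f * 100
eta_orc = (1 - 312.29/384.30) * 0.56584 * 100
eta_orc = 10.603 %


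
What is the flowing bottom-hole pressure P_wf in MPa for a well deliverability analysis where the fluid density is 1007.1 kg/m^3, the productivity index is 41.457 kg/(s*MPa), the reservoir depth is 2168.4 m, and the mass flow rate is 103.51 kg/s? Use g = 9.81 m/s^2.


Step 1: P_i = rho*g*h/1e6 = 1007.1*9.81*2168.4/1e6 = 21.42304 MPa
Step 2: P_wf = P_i - mdot/PI = 21.42304 - 103.51/41.457 = 18.926 MPa
P_wf = 18.926 MPa


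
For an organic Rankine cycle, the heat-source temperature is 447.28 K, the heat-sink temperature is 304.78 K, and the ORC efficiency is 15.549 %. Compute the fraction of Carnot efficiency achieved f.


f = (eta_orc/100) / (1 - Tc/Th)
f = (15.549/100) / (1 - 304.78/447.28)
f = 0.48805


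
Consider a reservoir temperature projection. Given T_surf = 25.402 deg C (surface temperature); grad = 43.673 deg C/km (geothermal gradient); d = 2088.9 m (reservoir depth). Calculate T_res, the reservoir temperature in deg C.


T_res = T_surf + grad * d / 1000
T_res = 25.402 + 43.673 * 2088.9 / 1000
T_res = 116.63 deg C


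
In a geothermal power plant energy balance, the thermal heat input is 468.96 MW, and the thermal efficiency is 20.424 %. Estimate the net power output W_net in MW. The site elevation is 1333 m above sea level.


W_net = eta / 100 * Q_in
W_net = 20.424 / 100 * 468.96
W_net = 95.780 MW


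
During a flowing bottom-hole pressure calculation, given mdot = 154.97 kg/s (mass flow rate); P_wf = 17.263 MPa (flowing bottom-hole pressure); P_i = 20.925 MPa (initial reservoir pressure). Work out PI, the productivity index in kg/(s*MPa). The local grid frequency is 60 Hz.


PI = mdot / (P_i - P_wf)
PI = 154.97 / (20.925 - 17.263)
PI = 42.318 kg/(s*MPa)


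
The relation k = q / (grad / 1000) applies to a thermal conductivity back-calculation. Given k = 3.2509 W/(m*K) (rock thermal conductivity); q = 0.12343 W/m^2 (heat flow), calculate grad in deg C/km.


grad = q / k * 1000
grad = 0.12343 / 3.2509 * 1000
grad = 37.968 deg C/km


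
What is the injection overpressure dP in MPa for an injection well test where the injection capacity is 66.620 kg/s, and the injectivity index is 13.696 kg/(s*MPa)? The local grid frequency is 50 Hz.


dP = mdot * 1000 / II
dP = 66.620 * 1000 / 13.696
dP = 4864.194 kPa
Convert: 4864.194 kPa * 0.001 = 4.8642 MPa
dP = 4.8642 MPa


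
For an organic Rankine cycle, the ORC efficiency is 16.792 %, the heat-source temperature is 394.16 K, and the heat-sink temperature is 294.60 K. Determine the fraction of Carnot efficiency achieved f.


f = (eta_orc/100) / (1 - Tc/Th)
f = (16.792/100) / (1 - 294.60/394.16)
f = 0.66480


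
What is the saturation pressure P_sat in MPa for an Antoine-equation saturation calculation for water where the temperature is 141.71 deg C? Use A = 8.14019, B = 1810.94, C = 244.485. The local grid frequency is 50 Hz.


P_sat = 10^(A - B/(C + T)) / 760 * 0.101325
P_sat = 10^(8.14019 - 1810.94/(244.485 + 141.71)) / 760 * 0.101325
P_sat = 0.37662 MPa


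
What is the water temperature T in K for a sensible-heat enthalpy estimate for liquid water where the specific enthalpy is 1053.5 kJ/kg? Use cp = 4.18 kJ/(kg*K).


T = h / cp
T = 1053.5 / 4.18
T = 252.0335 deg C
Convert to K: 252.0335 + 273.15 = 525.18 K
T = 525.18 K


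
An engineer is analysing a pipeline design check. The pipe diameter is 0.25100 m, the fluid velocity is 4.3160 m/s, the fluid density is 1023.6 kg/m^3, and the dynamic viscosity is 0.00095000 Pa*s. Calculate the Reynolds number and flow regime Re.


Step 1: Re = rho*vel*D/mu = 1023.6*4.316*0.251/0.00095 = 1.1672e+06
Step 2: Re = 1.1672e+06 > 4000, so flow is turbulent.
Re = 1.1672e+06 (turbulent)


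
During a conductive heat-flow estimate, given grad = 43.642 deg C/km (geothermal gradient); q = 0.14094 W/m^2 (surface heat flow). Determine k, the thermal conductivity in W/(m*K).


k = q * 1000 / grad
k = 0.14094 * 1000 / 43.642
k = 3.2295 W/(m*K)


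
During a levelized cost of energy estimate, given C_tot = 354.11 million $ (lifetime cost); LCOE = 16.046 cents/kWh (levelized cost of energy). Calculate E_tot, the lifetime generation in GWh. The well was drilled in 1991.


E_tot = C_tot / LCOE * 100
E_tot = 354.11 / 16.046 * 100
E_tot = 2206.8 GWh


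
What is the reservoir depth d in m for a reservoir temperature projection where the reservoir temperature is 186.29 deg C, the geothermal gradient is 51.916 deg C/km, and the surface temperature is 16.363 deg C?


d = (T_res - T_surf) / grad * 1000
d = (186.29 - 16.363) / 51.916 * 1000
d = 3273.1 m


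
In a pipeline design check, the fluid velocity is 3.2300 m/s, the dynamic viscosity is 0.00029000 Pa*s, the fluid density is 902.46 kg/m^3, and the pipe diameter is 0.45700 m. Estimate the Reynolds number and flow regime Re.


Step 1: Re = rho*vel*D/mu = 902.46*3.23*0.457/0.00029 = 4.5936e+06
Step 2: Re = 4.5936e+06 > 4000, so flow is turbulent.
Re = 4.5936e+06 (turbulent)


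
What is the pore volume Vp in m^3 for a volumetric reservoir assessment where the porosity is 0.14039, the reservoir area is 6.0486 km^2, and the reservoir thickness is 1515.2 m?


Vp = A * 1e6 * hr * phi
Vp = 6.0486 * 1e6 * 1515.2 * 0.14039
Vp = 1.2867e+09 m^3


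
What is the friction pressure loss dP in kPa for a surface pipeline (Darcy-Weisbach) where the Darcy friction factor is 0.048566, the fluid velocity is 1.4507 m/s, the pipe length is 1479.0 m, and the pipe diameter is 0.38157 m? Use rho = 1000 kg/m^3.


dP = f * (L/D) * (rho*vel^2/2) / 1000
dP = 0.048566 * (1479.0/0.38157) * (1000*1.4507^2/2) / 1000
dP = 198.08 kPa


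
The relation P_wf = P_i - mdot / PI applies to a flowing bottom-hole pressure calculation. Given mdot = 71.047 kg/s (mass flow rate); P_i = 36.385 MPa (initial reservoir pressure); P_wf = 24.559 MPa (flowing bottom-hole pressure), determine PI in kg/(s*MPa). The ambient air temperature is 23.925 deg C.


PI = mdot / (P_i - P_wf)
PI = 71.047 / (36.385 - 24.559)
PI = 6.0077 kg/(s*MPa)


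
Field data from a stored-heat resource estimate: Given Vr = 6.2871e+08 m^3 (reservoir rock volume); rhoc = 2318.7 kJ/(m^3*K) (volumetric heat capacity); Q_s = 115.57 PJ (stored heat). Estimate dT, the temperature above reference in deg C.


dT = Q_s * 1e12 / (Vr * rhoc)
dT = 115.57 * 1e12 / (6.2871e+08 * 2318.7)
dT = 79.27754 K
Convert (temperature difference, 1 K = 1 deg C): 79.27754 K = 79.27754 deg C
dT = 79.278 deg C


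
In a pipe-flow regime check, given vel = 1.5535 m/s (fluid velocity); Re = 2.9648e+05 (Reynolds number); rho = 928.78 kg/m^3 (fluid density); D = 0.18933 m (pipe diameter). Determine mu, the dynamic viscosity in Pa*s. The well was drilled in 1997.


mu = rho * vel * D / Re
mu = 928.78 * 1.5535 * 0.18933 / 2.9648e+05
mu = 0.00092140 Pa*s


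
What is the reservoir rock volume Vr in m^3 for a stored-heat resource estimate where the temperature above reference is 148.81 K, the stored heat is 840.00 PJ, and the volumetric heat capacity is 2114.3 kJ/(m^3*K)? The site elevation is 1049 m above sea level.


Vr = Q_s * 1e12 / (rhoc * dT)
Vr = 840.00 * 1e12 / (2114.3 * 148.81)
Vr = 2.6698e+09 m^3


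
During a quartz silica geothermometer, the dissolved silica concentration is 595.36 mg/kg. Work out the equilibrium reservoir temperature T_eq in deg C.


T_eq = 1309 / (5.19 - log10(SiO2)) - 273.15
T_eq = 1309 / (5.19 - log10(595.36)) - 273.15
T_eq = 268.83 deg C


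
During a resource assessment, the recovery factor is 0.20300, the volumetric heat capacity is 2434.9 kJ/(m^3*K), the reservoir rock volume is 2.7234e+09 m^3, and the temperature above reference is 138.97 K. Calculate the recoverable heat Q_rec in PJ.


Step 1: Q_s = Vr*rhoc*dT/1e12 = 2.7234e+09*2434.9*138.97/1e12 = 921.5388 PJ
Step 2: Q_rec = Q_s * RF = 921.5388 * 0.203 = 187.07 PJ
Q_rec = 187.07 PJ


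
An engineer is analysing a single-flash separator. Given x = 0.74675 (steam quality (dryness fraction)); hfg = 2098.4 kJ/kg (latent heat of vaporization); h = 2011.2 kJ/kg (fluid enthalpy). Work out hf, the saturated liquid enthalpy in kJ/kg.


hf = h - x * hfg
hf = 2011.2 - 0.74675 * 2098.4
hf = 444.22 kJ/kg


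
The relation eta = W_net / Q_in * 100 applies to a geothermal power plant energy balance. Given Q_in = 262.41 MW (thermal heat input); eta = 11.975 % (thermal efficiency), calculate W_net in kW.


W_net = eta / 100 * Q_in
W_net = 11.975 / 100 * 262.41
W_net = 31.42360 MW
Convert: 31.42360 MW * 1000.0 = 31424 kW
W_net = 31424 kW


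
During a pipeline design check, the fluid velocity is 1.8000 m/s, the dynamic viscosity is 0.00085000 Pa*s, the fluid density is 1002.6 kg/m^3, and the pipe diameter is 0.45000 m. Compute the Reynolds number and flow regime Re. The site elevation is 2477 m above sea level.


Step 1: Re = rho*vel*D/mu = 1002.6*1.8*0.45/0.00085 = 9.5542e+05
Step 2: Re = 9.5542e+05 > 4000, so flow is turbulent.
Re = 9.5542e+05 (turbulent)


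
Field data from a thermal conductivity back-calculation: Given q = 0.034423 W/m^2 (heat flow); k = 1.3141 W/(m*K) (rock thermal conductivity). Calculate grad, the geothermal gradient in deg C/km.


grad = q / k * 1000
grad = 0.034423 / 1.3141 * 1000
grad = 26.195 deg C/km


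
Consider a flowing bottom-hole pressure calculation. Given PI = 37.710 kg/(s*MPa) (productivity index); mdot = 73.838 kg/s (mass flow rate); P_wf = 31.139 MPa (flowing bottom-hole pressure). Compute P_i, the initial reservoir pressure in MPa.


P_i = P_wf + mdot / PI
P_i = 31.139 + 73.838 / 37.710
P_i = 33.097 MPa


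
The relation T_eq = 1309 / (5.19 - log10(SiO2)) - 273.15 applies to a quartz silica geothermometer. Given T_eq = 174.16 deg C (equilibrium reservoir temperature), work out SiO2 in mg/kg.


SiO2 = 10^(5.19 - 1309/(T_eq + 273.15))
SiO2 = 10^(5.19 - 1309/(174.16 + 273.15))
SiO2 = 183.49 mg/kg


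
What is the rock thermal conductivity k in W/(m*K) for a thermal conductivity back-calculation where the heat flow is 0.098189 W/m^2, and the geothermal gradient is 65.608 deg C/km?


k = q / (grad / 1000)
k = 0.098189 / (65.608 / 1000)
k = 1.4966 W/(m*K)


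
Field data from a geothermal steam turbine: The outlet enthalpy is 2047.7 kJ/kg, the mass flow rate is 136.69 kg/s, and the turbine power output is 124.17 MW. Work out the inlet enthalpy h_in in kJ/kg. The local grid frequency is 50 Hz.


h_in = h_out + P * 1000 / mdot
h_in = 2047.7 + 124.17 * 1000 / 136.69
h_in = 2956.1 kJ/kg


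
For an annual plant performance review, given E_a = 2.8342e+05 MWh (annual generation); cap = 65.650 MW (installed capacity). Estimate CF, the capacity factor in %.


CF = E_a / (cap * 8760) * 100
CF = 2.8342e+05 / (65.650 * 8760) * 100
CF = 49.282 %


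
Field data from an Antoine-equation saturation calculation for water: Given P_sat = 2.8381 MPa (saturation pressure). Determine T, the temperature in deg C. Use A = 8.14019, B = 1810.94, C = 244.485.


T = B / (A - log10(P_sat * 760 / 0.101325)) - C
T = 1810.94 / (8.14019 - log10(2.8381 * 760 / 0.101325)) - 244.485
T = 230.57 deg C


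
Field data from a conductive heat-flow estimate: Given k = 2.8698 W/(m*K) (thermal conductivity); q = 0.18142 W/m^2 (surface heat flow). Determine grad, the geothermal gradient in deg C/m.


grad = q * 1000 / k
grad = 0.18142 * 1000 / 2.8698
grad = 63.21695 deg C/km
Convert: 63.21695 deg C/km * 0.001 = 0.063217 deg C/m
grad = 0.063217 deg C/m


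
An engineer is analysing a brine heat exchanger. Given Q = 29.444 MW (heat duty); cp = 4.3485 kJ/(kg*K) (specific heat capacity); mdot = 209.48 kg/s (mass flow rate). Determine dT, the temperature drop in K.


dT = Q * 1000 / (mdot * cp)
dT = 29.444 * 1000 / (209.48 * 4.3485)
dT = 32.323 K


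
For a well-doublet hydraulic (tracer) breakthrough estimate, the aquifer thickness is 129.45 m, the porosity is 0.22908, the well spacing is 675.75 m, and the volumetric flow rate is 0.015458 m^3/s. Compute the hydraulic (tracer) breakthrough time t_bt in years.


t_bt = pi * hr * phi * L^2 / (3 * Qv) / (365.25*86400)
t_bt = pi * 129.45 * 0.22908 * 675.75^2 / (3 * 0.015458) / (365.25*86400)
t_bt = 29.069 years


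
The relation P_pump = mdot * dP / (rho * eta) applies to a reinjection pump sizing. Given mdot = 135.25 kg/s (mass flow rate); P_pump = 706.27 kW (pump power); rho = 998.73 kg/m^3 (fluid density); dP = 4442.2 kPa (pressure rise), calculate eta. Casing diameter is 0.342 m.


eta = mdot * dP / (rho * P_pump)
eta = 135.25 * 4442.2 / (998.73 * 706.27)
eta = 0.85176


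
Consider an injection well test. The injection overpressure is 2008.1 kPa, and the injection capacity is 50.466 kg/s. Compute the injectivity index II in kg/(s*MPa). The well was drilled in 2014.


II = mdot * 1000 / dP
II = 50.466 * 1000 / 2008.1
II = 25.131 kg/(s*MPa)


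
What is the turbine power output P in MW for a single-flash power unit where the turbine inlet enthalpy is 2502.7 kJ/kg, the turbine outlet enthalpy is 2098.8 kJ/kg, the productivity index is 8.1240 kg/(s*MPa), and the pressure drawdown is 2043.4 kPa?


Step 1: mdot = PI * dP / 1000 = 8.124 * 2043.4 / 1000 = 16.60058 kg/s
Step 2: P = mdot*(h_in - h_out)/1000 = 16.60058*(2502.7 - 2098.8)/1000 = 6.7050 MW
P = 6.7050 MW
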